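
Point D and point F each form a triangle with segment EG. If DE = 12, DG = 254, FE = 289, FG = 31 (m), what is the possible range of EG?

258 < EG < 266

From triangle DEG: |12 − 254| < EG < 12 + 254, i.e. 242 < EG < 266.
From triangle FEG: 258 < EG < 320.
Both must hold, so EG lies in the intersection.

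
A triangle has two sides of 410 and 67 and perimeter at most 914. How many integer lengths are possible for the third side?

Triangle inequality: 343 < x < 477. Perimeter ≤ 914 gives x ≤ 914 − 410 − 67 = 437.
So 343 < x ≤ 437; integers 344 through 437: 94 values.

94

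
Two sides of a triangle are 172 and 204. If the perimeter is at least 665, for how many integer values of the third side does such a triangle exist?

Triangle inequality: 32 < x < 376. Perimeter ≥ 665 gives x ≥ 665 − 172 − 204 = 289.
So 289 ≤ x < 376; integers 289 through 375: 87 values.

87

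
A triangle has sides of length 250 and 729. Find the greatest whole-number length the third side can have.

978

The third side must be strictly less than 250 + 729 = 979.
The largest integer below 979 is 978.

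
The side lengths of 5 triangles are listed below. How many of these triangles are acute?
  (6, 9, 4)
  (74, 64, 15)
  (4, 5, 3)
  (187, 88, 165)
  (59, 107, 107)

(6,9,4): 4²+6² = 52 < 81 = 9² → obtuse
(74,64,15): 15²+64² = 4321 < 5476 = 74² → obtuse
(4,5,3): 3²+4² = 25 = 5² → right
(187,88,165): 88²+165² = 34969 = 187² → right
(59,107,107): 59²+107² = 14930 > 11449 = 107² → acute
1 of the 5 is acute.

1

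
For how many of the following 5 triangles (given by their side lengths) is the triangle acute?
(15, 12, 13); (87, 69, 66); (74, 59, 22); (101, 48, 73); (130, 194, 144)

2

(15,12,13): 12²+13² = 313 > 225 = 15² → acute
(87,69,66): 66²+69² = 9117 > 7569 = 87² → acute
(74,59,22): 22²+59² = 3965 < 5476 = 74² → obtuse
(101,48,73): 48²+73² = 7633 < 10201 = 101² → obtuse
(130,194,144): 130²+144² = 37636 = 194² → right
2 of the 5 are acute.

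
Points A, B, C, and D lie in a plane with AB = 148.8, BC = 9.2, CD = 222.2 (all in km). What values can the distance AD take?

64.2 ≤ AD ≤ 380.2 km

The maximum is all hops collinear in one direction: 148.8 + 9.2 + 222.2 = 380.2.
The longest hop is 222.2; the others sum to 158.0. Folding the others back against it leaves at least 222.2 − 158.0 = 64.2.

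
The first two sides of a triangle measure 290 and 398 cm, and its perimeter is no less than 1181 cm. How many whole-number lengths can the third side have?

Triangle inequality: 108 < x < 688. Perimeter ≥ 1181 gives x ≥ 1181 − 290 − 398 = 493.
So 493 ≤ x < 688; integers 493 through 687: 195 values.

195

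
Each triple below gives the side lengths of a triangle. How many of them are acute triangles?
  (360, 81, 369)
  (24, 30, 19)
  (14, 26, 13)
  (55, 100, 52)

1

(360,81,369): 81²+360² = 136161 = 369² → right
(24,30,19): 19²+24² = 937 > 900 = 30² → acute
(14,26,13): 13²+14² = 365 < 676 = 26² → obtuse
(55,100,52): 52²+55² = 5729 < 10000 = 100² → obtuse
1 of the 4 is acute.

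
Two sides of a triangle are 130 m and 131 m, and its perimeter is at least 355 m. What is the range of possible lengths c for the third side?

94 ≤ c < 261 m

Triangle inequality alone gives 1 < c < 261.
The perimeter condition gives c ≥ 355 − 130 − 131 = 94.
Intersecting the two: 94 ≤ c < 261.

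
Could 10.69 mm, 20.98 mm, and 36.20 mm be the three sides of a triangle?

No

The longest side is 36.20, but the other two sum to only 31.67.
31.67 < 36.20, so the triangle inequality fails.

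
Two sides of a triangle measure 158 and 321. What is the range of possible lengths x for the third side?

163 < x < 479

By the triangle inequality, x must be less than 158 + 321 = 479 and greater than |158 − 321| = 163.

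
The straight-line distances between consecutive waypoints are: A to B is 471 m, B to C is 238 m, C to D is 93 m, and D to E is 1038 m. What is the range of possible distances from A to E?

The maximum is all hops collinear in one direction: 471 + 238 + 93 + 1038 = 1840.
The longest hop is 1038; the others sum to 802. Folding the others back against it leaves at least 1038 − 802 = 236.

236 ≤ AE ≤ 1840 m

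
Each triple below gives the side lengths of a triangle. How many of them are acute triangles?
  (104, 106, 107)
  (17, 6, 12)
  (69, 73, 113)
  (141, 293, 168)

1

(104,106,107): 104²+106² = 22052 > 11449 = 107² → acute
(17,6,12): 6²+12² = 180 < 289 = 17² → obtuse
(69,73,113): 69²+73² = 10090 < 12769 = 113² → obtuse
(141,293,168): 141²+168² = 48105 < 85849 = 293² → obtuse
1 of the 4 is acute.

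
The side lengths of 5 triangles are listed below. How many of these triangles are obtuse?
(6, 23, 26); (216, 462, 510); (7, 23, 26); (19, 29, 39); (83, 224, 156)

(6,23,26): 6²+23² = 565 < 676 = 26² → obtuse
(216,462,510): 216²+462² = 260100 = 510² → right
(7,23,26): 7²+23² = 578 < 676 = 26² → obtuse
(19,29,39): 19²+29² = 1202 < 1521 = 39² → obtuse
(83,224,156): 83²+156² = 31225 < 50176 = 224² → obtuse
4 of the 5 are obtuse.

4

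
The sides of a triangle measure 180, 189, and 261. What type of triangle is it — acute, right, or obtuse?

right

Compare the square of the longest side to the sum of squares of the other two: 180² + 189² = 68121 = 261².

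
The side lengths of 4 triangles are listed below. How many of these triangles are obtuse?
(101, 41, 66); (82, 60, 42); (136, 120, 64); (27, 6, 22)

(101,41,66): 41²+66² = 6037 < 10201 = 101² → obtuse
(82,60,42): 42²+60² = 5364 < 6724 = 82² → obtuse
(136,120,64): 64²+120² = 18496 = 136² → right
(27,6,22): 6²+22² = 520 < 729 = 27² → obtuse
3 of the 4 are obtuse.

3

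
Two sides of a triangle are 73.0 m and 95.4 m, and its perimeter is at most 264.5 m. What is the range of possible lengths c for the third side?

Triangle inequality alone gives 22.4 < c < 168.4.
The perimeter condition gives c ≤ 264.5 − 73.0 − 95.4 = 96.1.
Intersecting the two: 22.4 < c ≤ 96.1.

22.4 < c ≤ 96.1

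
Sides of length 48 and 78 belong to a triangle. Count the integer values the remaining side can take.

95

The third side lies in the open interval (30, 126).
Integers from 31 to 125 inclusive: 125 − 31 + 1 = 95.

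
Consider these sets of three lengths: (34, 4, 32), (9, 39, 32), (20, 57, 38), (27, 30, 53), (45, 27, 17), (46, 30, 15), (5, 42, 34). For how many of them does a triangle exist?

(4,32,34): 4+32 > 34 → valid
(9,32,39): 9+32 > 39 → valid
(20,38,57): 20+38 > 57 → valid
(27,30,53): 27+30 > 53 → valid
(17,27,45): 17+27 ≤ 45 → not valid
(15,30,46): 15+30 ≤ 46 → not valid
(5,34,42): 5+34 ≤ 42 → not valid
4 of the 7 triples form a triangle.

4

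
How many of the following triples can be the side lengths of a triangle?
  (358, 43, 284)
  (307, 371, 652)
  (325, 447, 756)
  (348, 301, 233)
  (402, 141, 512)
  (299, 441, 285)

(43,284,358): 43+284 ≤ 358 → not valid
(307,371,652): 307+371 > 652 → valid
(325,447,756): 325+447 > 756 → valid
(233,301,348): 233+301 > 348 → valid
(141,402,512): 141+402 > 512 → valid
(285,299,441): 285+299 > 441 → valid
5 of the 6 triples form a triangle.

5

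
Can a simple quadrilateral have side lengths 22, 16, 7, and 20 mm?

Yes

A quadrilateral exists iff every side is shorter than the sum of the others — equivalently, the longest side is less than the sum of the rest.
Longest side 22 < 43 (sum of the remaining 3), so yes.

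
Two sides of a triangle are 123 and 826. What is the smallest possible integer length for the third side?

704

The third side must be strictly greater than |123 − 826| = 703.
The smallest integer above 703 is 704.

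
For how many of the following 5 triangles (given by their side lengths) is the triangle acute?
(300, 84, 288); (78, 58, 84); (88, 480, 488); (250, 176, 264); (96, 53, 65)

2

(300,84,288): 84²+288² = 90000 = 300² → right
(78,58,84): 58²+78² = 9448 > 7056 = 84² → acute
(88,480,488): 88²+480² = 238144 = 488² → right
(250,176,264): 176²+250² = 93476 > 69696 = 264² → acute
(96,53,65): 53²+65² = 7034 < 9216 = 96² → obtuse
2 of the 5 are acute.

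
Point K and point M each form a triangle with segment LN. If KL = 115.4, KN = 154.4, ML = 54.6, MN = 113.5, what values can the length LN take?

From triangle KLN: |115.4 − 154.4| < LN < 115.4 + 154.4, i.e. 39.0 < LN < 269.8.
From triangle MLN: 58.9 < LN < 168.1.
Both must hold, so LN lies in the intersection.

58.9 < LN < 168.1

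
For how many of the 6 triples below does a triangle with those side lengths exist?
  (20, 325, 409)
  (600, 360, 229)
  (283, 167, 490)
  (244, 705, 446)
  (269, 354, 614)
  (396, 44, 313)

1

(20,325,409): 20+325 ≤ 409 → not valid
(229,360,600): 229+360 ≤ 600 → not valid
(167,283,490): 167+283 ≤ 490 → not valid
(244,446,705): 244+446 ≤ 705 → not valid
(269,354,614): 269+354 > 614 → valid
(44,313,396): 44+313 ≤ 396 → not valid
1 of the 6 triples forms a triangle.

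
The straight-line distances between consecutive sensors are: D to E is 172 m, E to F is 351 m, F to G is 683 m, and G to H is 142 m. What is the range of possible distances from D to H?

18 ≤ DH ≤ 1348 m

The maximum is all hops collinear in one direction: 172 + 351 + 683 + 142 = 1348.
The longest hop is 683; the others sum to 665. Folding the others back against it leaves at least 683 − 665 = 18.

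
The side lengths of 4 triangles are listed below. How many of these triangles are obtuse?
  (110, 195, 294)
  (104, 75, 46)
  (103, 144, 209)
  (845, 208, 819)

(110,195,294): 110²+195² = 50125 < 86436 = 294² → obtuse
(104,75,46): 46²+75² = 7741 < 10816 = 104² → obtuse
(103,144,209): 103²+144² = 31345 < 43681 = 209² → obtuse
(845,208,819): 208²+819² = 714025 = 845² → right
3 of the 4 are obtuse.

3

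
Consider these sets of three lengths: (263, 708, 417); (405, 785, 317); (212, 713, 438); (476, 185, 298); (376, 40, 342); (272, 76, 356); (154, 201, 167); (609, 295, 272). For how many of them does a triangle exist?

3

(263,417,708): 263+417 ≤ 708 → not valid
(317,405,785): 317+405 ≤ 785 → not valid
(212,438,713): 212+438 ≤ 713 → not valid
(185,298,476): 185+298 > 476 → valid
(40,342,376): 40+342 > 376 → valid
(76,272,356): 76+272 ≤ 356 → not valid
(154,167,201): 154+167 > 201 → valid
(272,295,609): 272+295 ≤ 609 → not valid
3 of the 8 triples form a triangle.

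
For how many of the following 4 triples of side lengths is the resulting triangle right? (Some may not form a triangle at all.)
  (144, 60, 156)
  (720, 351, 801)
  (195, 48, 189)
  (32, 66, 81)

(144,60,156): 60²+144² = 24336 = 156² → right
(720,351,801): 351²+720² = 641601 = 801² → right
(195,48,189): 48²+189² = 38025 = 195² → right
(32,66,81): 32²+66² = 5380 < 6561 = 81² → obtuse
3 of the 4 are right.

3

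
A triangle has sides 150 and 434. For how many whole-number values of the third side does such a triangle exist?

The third side lies in the open interval (284, 584).
Integers from 285 to 583 inclusive: 583 − 285 + 1 = 299.

299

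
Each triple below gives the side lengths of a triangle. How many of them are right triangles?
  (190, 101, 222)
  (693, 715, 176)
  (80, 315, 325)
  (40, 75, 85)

3

(190,101,222): 101²+190² = 46301 < 49284 = 222² → obtuse
(693,715,176): 176²+693² = 511225 = 715² → right
(80,315,325): 80²+315² = 105625 = 325² → right
(40,75,85): 40²+75² = 7225 = 85² → right
3 of the 4 are right.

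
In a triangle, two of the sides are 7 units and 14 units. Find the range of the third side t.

7 < t < 21 (units)

By the triangle inequality, t must be less than 7 + 14 = 21 and greater than |7 − 14| = 7.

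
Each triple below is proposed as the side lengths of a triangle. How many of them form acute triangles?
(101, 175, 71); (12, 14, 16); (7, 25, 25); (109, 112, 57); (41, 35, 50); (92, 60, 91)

5

(101,175,71): 71+101 ≤ 175, not a triangle
(12,14,16): 12²+14² = 340 > 256 = 16² → acute
(7,25,25): 7²+25² = 674 > 625 = 25² → acute
(109,112,57): 57²+109² = 15130 > 12544 = 112² → acute
(41,35,50): 35²+41² = 2906 > 2500 = 50² → acute
(92,60,91): 60²+91² = 11881 > 8464 = 92² → acute
5 of the 6 are acute.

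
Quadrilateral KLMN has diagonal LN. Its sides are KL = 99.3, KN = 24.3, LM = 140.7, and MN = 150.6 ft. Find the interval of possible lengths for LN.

From triangle KLN: |99.3 − 24.3| < LN < 99.3 + 24.3, i.e. 75.0 < LN < 123.6.
From triangle MLN: 9.9 < LN < 291.3.
Both must hold, so LN lies in the intersection.

75.0 < LN < 123.6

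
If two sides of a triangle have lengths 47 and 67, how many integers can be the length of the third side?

93

The third side lies in the open interval (20, 114).
Integers from 21 to 113 inclusive: 113 − 21 + 1 = 93.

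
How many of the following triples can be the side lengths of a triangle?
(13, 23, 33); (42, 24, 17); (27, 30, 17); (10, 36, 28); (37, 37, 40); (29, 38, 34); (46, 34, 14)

(13,23,33): 13+23 > 33 → valid
(17,24,42): 17+24 ≤ 42 → not valid
(17,27,30): 17+27 > 30 → valid
(10,28,36): 10+28 > 36 → valid
(37,37,40): 37+37 > 40 → valid
(29,34,38): 29+34 > 38 → valid
(14,34,46): 14+34 > 46 → valid
6 of the 7 triples form a triangle.

6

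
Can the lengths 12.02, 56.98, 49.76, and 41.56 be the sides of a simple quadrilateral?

Yes

A quadrilateral exists iff every side is shorter than the sum of the others — equivalently, the longest side is less than the sum of the rest.
Longest side 56.98 < 103.34 (sum of the remaining 3), so yes.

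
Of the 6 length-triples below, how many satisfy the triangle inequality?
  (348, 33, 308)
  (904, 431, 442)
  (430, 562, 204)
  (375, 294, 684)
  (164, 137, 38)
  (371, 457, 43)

2

(33,308,348): 33+308 ≤ 348 → not valid
(431,442,904): 431+442 ≤ 904 → not valid
(204,430,562): 204+430 > 562 → valid
(294,375,684): 294+375 ≤ 684 → not valid
(38,137,164): 38+137 > 164 → valid
(43,371,457): 43+371 ≤ 457 → not valid
2 of the 6 triples form a triangle.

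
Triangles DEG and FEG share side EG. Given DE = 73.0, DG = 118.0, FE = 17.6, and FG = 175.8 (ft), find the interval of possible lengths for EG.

158.2 < EG < 191.0

From triangle DEG: |73.0 − 118.0| < EG < 73.0 + 118.0, i.e. 45.0 < EG < 191.0.
From triangle FEG: 158.2 < EG < 193.4.
Both must hold, so EG lies in the intersection.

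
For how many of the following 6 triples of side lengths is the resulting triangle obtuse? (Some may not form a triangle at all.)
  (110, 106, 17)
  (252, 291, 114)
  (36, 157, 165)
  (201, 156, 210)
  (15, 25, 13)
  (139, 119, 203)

5

(110,106,17): 17²+106² = 11525 < 12100 = 110² → obtuse
(252,291,114): 114²+252² = 76500 < 84681 = 291² → obtuse
(36,157,165): 36²+157² = 25945 < 27225 = 165² → obtuse
(201,156,210): 156²+201² = 64737 > 44100 = 210² → acute
(15,25,13): 13²+15² = 394 < 625 = 25² → obtuse
(139,119,203): 119²+139² = 33482 < 41209 = 203² → obtuse
5 of the 6 are obtuse.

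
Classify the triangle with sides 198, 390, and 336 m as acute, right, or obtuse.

Compare the square of the longest side to the sum of squares of the other two: 198² + 336² = 152100 = 390².

right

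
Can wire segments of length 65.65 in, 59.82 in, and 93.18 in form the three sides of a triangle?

The longest side is 93.18, and the other two sum to 125.47.
Since 125.47 > 93.18, the triangle inequality holds.

Yes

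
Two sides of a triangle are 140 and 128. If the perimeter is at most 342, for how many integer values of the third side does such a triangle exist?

Triangle inequality: 12 < x < 268. Perimeter ≤ 342 gives x ≤ 342 − 140 − 128 = 74.
So 12 < x ≤ 74; integers 13 through 74: 62 values.

62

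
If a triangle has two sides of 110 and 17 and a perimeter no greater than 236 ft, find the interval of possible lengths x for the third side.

Triangle inequality alone gives 93 < x < 127.
The perimeter condition gives x ≤ 236 − 110 − 17 = 109.
Intersecting the two: 93 < x ≤ 109.

93 < x ≤ 109 ft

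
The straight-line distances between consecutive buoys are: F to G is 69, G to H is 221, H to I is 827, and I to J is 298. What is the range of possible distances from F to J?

239 ≤ FJ ≤ 1415

The maximum is all hops collinear in one direction: 69 + 221 + 827 + 298 = 1415.
The longest hop is 827; the others sum to 588. Folding the others back against it leaves at least 827 − 588 = 239.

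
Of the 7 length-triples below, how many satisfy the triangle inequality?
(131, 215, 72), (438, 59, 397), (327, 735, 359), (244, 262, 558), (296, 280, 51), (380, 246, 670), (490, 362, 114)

(72,131,215): 72+131 ≤ 215 → not valid
(59,397,438): 59+397 > 438 → valid
(327,359,735): 327+359 ≤ 735 → not valid
(244,262,558): 244+262 ≤ 558 → not valid
(51,280,296): 51+280 > 296 → valid
(246,380,670): 246+380 ≤ 670 → not valid
(114,362,490): 114+362 ≤ 490 → not valid
2 of the 7 triples form a triangle.

2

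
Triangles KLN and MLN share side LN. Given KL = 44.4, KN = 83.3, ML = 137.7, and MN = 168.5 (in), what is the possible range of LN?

From triangle KLN: |44.4 − 83.3| < LN < 44.4 + 83.3, i.e. 38.9 < LN < 127.7.
From triangle MLN: 30.8 < LN < 306.2.
Both must hold, so LN lies in the intersection.

38.9 < LN < 127.7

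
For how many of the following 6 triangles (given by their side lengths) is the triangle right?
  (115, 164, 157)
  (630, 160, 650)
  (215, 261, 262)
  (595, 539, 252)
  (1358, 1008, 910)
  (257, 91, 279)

3

(115,164,157): 115²+157² = 37874 > 26896 = 164² → acute
(630,160,650): 160²+630² = 422500 = 650² → right
(215,261,262): 215²+261² = 114346 > 68644 = 262² → acute
(595,539,252): 252²+539² = 354025 = 595² → right
(1358,1008,910): 910²+1008² = 1844164 = 1358² → right
(257,91,279): 91²+257² = 74330 < 77841 = 279² → obtuse
3 of the 6 are right.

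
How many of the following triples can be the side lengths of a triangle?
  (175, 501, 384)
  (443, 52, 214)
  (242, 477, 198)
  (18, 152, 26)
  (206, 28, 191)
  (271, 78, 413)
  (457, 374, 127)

(175,384,501): 175+384 > 501 → valid
(52,214,443): 52+214 ≤ 443 → not valid
(198,242,477): 198+242 ≤ 477 → not valid
(18,26,152): 18+26 ≤ 152 → not valid
(28,191,206): 28+191 > 206 → valid
(78,271,413): 78+271 ≤ 413 → not valid
(127,374,457): 127+374 > 457 → valid
3 of the 7 triples form a triangle.

3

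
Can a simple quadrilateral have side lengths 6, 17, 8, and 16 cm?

Yes

A quadrilateral exists iff every side is shorter than the sum of the others — equivalently, the longest side is less than the sum of the rest.
Longest side 17 < 30 (sum of the remaining 3), so yes.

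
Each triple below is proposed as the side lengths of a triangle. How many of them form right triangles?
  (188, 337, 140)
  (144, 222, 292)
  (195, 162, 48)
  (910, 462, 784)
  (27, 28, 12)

1

(188,337,140): 140+188 ≤ 337, not a triangle
(144,222,292): 144²+222² = 70020 < 85264 = 292² → obtuse
(195,162,48): 48²+162² = 28548 < 38025 = 195² → obtuse
(910,462,784): 462²+784² = 828100 = 910² → right
(27,28,12): 12²+27² = 873 > 784 = 28² → acute
1 of the 5 is right.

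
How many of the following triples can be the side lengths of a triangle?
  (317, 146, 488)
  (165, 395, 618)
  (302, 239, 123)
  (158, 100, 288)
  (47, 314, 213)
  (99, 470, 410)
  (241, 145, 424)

(146,317,488): 146+317 ≤ 488 → not valid
(165,395,618): 165+395 ≤ 618 → not valid
(123,239,302): 123+239 > 302 → valid
(100,158,288): 100+158 ≤ 288 → not valid
(47,213,314): 47+213 ≤ 314 → not valid
(99,410,470): 99+410 > 470 → valid
(145,241,424): 145+241 ≤ 424 → not valid
2 of the 7 triples form a triangle.

2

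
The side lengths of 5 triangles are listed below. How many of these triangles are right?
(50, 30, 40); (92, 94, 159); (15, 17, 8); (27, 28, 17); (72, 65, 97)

(50,30,40): 30²+40² = 2500 = 50² → right
(92,94,159): 92²+94² = 17300 < 25281 = 159² → obtuse
(15,17,8): 8²+15² = 289 = 17² → right
(27,28,17): 17²+27² = 1018 > 784 = 28² → acute
(72,65,97): 65²+72² = 9409 = 97² → right
3 of the 5 are right.

3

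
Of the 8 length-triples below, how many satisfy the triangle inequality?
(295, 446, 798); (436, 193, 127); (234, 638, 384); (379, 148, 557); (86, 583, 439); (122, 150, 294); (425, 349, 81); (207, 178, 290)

2

(295,446,798): 295+446 ≤ 798 → not valid
(127,193,436): 127+193 ≤ 436 → not valid
(234,384,638): 234+384 ≤ 638 → not valid
(148,379,557): 148+379 ≤ 557 → not valid
(86,439,583): 86+439 ≤ 583 → not valid
(122,150,294): 122+150 ≤ 294 → not valid
(81,349,425): 81+349 > 425 → valid
(178,207,290): 178+207 > 290 → valid
2 of the 8 triples form a triangle.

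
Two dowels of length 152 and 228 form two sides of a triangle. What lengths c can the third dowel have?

By the triangle inequality, c must be less than 152 + 228 = 380 and greater than |152 − 228| = 76.

76 < c < 380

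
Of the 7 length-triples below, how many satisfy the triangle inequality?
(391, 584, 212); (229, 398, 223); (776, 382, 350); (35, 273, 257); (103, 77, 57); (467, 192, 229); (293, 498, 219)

5

(212,391,584): 212+391 > 584 → valid
(223,229,398): 223+229 > 398 → valid
(350,382,776): 350+382 ≤ 776 → not valid
(35,257,273): 35+257 > 273 → valid
(57,77,103): 57+77 > 103 → valid
(192,229,467): 192+229 ≤ 467 → not valid
(219,293,498): 219+293 > 498 → valid
5 of the 7 triples form a triangle.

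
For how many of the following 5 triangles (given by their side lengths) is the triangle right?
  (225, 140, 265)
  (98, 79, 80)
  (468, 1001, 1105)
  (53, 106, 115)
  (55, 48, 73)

3

(225,140,265): 140²+225² = 70225 = 265² → right
(98,79,80): 79²+80² = 12641 > 9604 = 98² → acute
(468,1001,1105): 468²+1001² = 1221025 = 1105² → right
(53,106,115): 53²+106² = 14045 > 13225 = 115² → acute
(55,48,73): 48²+55² = 5329 = 73² → right
3 of the 5 are right.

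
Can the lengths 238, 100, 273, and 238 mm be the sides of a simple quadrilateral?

A quadrilateral exists iff every side is shorter than the sum of the others — equivalently, the longest side is less than the sum of the rest.
Longest side 273 < 576 (sum of the remaining 3), so yes.

Yes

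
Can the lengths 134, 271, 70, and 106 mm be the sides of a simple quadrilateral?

Yes

A quadrilateral exists iff every side is shorter than the sum of the others — equivalently, the longest side is less than the sum of the rest.
Longest side 271 < 310 (sum of the remaining 3), so yes.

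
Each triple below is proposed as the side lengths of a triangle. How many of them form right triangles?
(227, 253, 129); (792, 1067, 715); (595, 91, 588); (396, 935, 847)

(227,253,129): 129²+227² = 68170 > 64009 = 253² → acute
(792,1067,715): 715²+792² = 1138489 = 1067² → right
(595,91,588): 91²+588² = 354025 = 595² → right
(396,935,847): 396²+847² = 874225 = 935² → right
3 of the 4 are right.

3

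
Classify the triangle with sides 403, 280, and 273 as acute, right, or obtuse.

obtuse

Compare the square of the longest side to the sum of squares of the other two: 273² + 280² = 152929 < 162409 = 403².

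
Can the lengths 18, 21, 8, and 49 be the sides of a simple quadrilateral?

For a quadrilateral, each side must be shorter than the sum of the others.
Here the longest side is 49, but the remaining 3 sides sum to only 47.

No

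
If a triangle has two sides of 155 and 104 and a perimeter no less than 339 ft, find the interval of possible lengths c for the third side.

80 ≤ c < 259 ft

Triangle inequality alone gives 51 < c < 259.
The perimeter condition gives c ≥ 339 − 155 − 104 = 80.
Intersecting the two: 80 ≤ c < 259.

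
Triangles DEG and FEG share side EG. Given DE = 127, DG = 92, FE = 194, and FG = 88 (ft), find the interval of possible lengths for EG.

106 < EG < 219

From triangle DEG: |127 − 92| < EG < 127 + 92, i.e. 35 < EG < 219.
From triangle FEG: 106 < EG < 282.
Both must hold, so EG lies in the intersection.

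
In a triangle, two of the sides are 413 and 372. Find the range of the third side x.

41 < x < 785

By the triangle inequality, x must be less than 413 + 372 = 785 and greater than |413 − 372| = 41.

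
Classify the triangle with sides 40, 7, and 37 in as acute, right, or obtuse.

obtuse

Compare the square of the longest side to the sum of squares of the other two: 7² + 37² = 1418 < 1600 = 40².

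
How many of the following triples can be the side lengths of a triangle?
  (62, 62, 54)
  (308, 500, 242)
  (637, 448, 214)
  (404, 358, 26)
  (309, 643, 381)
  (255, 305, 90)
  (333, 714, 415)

(54,62,62): 54+62 > 62 → valid
(242,308,500): 242+308 > 500 → valid
(214,448,637): 214+448 > 637 → valid
(26,358,404): 26+358 ≤ 404 → not valid
(309,381,643): 309+381 > 643 → valid
(90,255,305): 90+255 > 305 → valid
(333,415,714): 333+415 > 714 → valid
6 of the 7 triples form a triangle.

6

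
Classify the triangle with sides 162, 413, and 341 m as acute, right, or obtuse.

obtuse

Compare the square of the longest side to the sum of squares of the other two: 162² + 341² = 142525 < 170569 = 413².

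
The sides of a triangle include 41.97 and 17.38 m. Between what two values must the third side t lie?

24.59 < t < 59.35 (m)

By the triangle inequality, t must be less than 41.97 + 17.38 = 59.35 and greater than |41.97 − 17.38| = 24.59.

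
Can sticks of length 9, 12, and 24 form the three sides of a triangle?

The longest side is 24, but the other two sum to only 21.
21 < 24, so the triangle inequality fails.

No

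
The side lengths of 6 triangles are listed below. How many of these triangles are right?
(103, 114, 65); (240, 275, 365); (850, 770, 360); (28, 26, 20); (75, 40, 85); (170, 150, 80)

(103,114,65): 65²+103² = 14834 > 12996 = 114² → acute
(240,275,365): 240²+275² = 133225 = 365² → right
(850,770,360): 360²+770² = 722500 = 850² → right
(28,26,20): 20²+26² = 1076 > 784 = 28² → acute
(75,40,85): 40²+75² = 7225 = 85² → right
(170,150,80): 80²+150² = 28900 = 170² → right
4 of the 6 are right.

4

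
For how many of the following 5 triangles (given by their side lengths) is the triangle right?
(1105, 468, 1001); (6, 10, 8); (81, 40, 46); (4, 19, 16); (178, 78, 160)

(1105,468,1001): 468²+1001² = 1221025 = 1105² → right
(6,10,8): 6²+8² = 100 = 10² → right
(81,40,46): 40²+46² = 3716 < 6561 = 81² → obtuse
(4,19,16): 4²+16² = 272 < 361 = 19² → obtuse
(178,78,160): 78²+160² = 31684 = 178² → right
3 of the 5 are right.

3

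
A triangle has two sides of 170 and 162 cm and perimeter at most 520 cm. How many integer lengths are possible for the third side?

180

Triangle inequality: 8 < x < 332. Perimeter ≤ 520 gives x ≤ 520 − 170 − 162 = 188.
So 8 < x ≤ 188; integers 9 through 188: 180 values.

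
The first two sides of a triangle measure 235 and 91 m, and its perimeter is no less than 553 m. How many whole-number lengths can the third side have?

Triangle inequality: 144 < x < 326. Perimeter ≥ 553 gives x ≥ 553 − 235 − 91 = 227.
So 227 ≤ x < 326; integers 227 through 325: 99 values.

99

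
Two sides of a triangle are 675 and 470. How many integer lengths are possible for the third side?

The third side lies in the open interval (205, 1145).
Integers from 206 to 1144 inclusive: 1144 − 206 + 1 = 939.

939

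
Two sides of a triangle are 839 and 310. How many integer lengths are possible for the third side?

619

The third side lies in the open interval (529, 1149).
Integers from 530 to 1148 inclusive: 1148 − 530 + 1 = 619.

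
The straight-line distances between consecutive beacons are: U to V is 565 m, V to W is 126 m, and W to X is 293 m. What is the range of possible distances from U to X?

146 ≤ UX ≤ 984 m

The maximum is all hops collinear in one direction: 565 + 126 + 293 = 984.
The longest hop is 565; the others sum to 419. Folding the others back against it leaves at least 565 − 419 = 146.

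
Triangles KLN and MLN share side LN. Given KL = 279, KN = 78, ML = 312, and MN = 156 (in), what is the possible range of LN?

201 < LN < 357

From triangle KLN: |279 − 78| < LN < 279 + 78, i.e. 201 < LN < 357.
From triangle MLN: 156 < LN < 468.
Both must hold, so LN lies in the intersection.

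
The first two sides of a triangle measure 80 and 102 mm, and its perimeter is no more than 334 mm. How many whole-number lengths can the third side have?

Triangle inequality: 22 < x < 182. Perimeter ≤ 334 gives x ≤ 334 − 80 − 102 = 152.
So 22 < x ≤ 152; integers 23 through 152: 130 values.

130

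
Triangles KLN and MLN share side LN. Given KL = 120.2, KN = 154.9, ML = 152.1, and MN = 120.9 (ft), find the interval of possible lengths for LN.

34.7 < LN < 273.0

From triangle KLN: |120.2 − 154.9| < LN < 120.2 + 154.9, i.e. 34.7 < LN < 275.1.
From triangle MLN: 31.2 < LN < 273.0.
Both must hold, so LN lies in the intersection.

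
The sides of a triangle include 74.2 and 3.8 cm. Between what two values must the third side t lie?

By the triangle inequality, t must be less than 74.2 + 3.8 = 78.0 and greater than |74.2 − 3.8| = 70.4.

70.4 < t < 78.0 (cm)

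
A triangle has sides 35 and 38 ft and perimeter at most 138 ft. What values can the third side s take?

Triangle inequality alone gives 3 < s < 73.
The perimeter condition gives s ≤ 138 − 35 − 38 = 65.
Intersecting the two: 3 < s ≤ 65.

3 < s ≤ 65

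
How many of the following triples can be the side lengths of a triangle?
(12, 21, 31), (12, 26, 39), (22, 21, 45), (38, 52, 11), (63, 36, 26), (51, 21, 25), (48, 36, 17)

2

(12,21,31): 12+21 > 31 → valid
(12,26,39): 12+26 ≤ 39 → not valid
(21,22,45): 21+22 ≤ 45 → not valid
(11,38,52): 11+38 ≤ 52 → not valid
(26,36,63): 26+36 ≤ 63 → not valid
(21,25,51): 21+25 ≤ 51 → not valid
(17,36,48): 17+36 > 48 → valid
2 of the 7 triples form a triangle.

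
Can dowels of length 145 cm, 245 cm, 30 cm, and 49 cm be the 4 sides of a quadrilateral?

No

For a quadrilateral, each side must be shorter than the sum of the others.
Here the longest side is 245, but the remaining 3 sides sum to only 224.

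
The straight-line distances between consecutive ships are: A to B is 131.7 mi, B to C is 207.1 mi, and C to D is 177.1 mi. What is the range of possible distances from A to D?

0 ≤ AD ≤ 515.9 mi

The maximum is all hops collinear in one direction: 131.7 + 207.1 + 177.1 = 515.9.
The longest hop is 207.1; the others sum to 308.8. Since 207.1 ≤ 308.8, the path can fold back on itself completely, so the minimum distance is 0.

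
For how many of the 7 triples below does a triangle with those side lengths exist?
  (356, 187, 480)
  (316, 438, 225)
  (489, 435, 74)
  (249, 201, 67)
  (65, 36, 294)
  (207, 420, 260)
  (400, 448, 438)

(187,356,480): 187+356 > 480 → valid
(225,316,438): 225+316 > 438 → valid
(74,435,489): 74+435 > 489 → valid
(67,201,249): 67+201 > 249 → valid
(36,65,294): 36+65 ≤ 294 → not valid
(207,260,420): 207+260 > 420 → valid
(400,438,448): 400+438 > 448 → valid
6 of the 7 triples form a triangle.

6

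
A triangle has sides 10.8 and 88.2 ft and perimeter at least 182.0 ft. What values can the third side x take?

83.0 ≤ x < 99.0

Triangle inequality alone gives 77.4 < x < 99.0.
The perimeter condition gives x ≥ 182.0 − 10.8 − 88.2 = 83.0.
Intersecting the two: 83.0 ≤ x < 99.0.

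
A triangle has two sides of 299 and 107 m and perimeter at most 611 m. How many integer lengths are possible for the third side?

13

Triangle inequality: 192 < x < 406. Perimeter ≤ 611 gives x ≤ 611 − 299 − 107 = 205.
So 192 < x ≤ 205; integers 193 through 205: 13 values.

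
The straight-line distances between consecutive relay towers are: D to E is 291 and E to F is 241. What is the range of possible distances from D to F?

50 ≤ DF ≤ 532

By the triangle inequality, |291 − 241| ≤ DF ≤ 291 + 241.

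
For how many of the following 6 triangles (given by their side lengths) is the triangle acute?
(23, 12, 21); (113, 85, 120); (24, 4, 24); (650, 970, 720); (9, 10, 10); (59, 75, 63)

(23,12,21): 12²+21² = 585 > 529 = 23² → acute
(113,85,120): 85²+113² = 19994 > 14400 = 120² → acute
(24,4,24): 4²+24² = 592 > 576 = 24² → acute
(650,970,720): 650²+720² = 940900 = 970² → right
(9,10,10): 9²+10² = 181 > 100 = 10² → acute
(59,75,63): 59²+63² = 7450 > 5625 = 75² → acute
5 of the 6 are acute.

5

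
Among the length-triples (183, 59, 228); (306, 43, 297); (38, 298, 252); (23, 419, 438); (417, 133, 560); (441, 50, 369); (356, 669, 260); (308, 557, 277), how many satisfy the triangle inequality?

(59,183,228): 59+183 > 228 → valid
(43,297,306): 43+297 > 306 → valid
(38,252,298): 38+252 ≤ 298 → not valid
(23,419,438): 23+419 > 438 → valid
(133,417,560): 133+417 ≤ 560 → not valid
(50,369,441): 50+369 ≤ 441 → not valid
(260,356,669): 260+356 ≤ 669 → not valid
(277,308,557): 277+308 > 557 → valid
4 of the 8 triples form a triangle.

4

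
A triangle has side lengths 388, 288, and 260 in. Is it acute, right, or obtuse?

right

Compare the square of the longest side to the sum of squares of the other two: 260² + 288² = 150544 = 388².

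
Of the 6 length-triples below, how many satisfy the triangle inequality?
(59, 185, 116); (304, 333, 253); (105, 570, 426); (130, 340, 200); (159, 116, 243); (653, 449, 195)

2

(59,116,185): 59+116 ≤ 185 → not valid
(253,304,333): 253+304 > 333 → valid
(105,426,570): 105+426 ≤ 570 → not valid
(130,200,340): 130+200 ≤ 340 → not valid
(116,159,243): 116+159 > 243 → valid
(195,449,653): 195+449 ≤ 653 → not valid
2 of the 6 triples form a triangle.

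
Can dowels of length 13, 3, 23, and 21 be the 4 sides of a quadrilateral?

Yes

A quadrilateral exists iff every side is shorter than the sum of the others — equivalently, the longest side is less than the sum of the rest.
Longest side 23 < 37 (sum of the remaining 3), so yes.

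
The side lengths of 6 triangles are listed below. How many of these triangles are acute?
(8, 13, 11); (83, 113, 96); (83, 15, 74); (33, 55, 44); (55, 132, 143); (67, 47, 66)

(8,13,11): 8²+11² = 185 > 169 = 13² → acute
(83,113,96): 83²+96² = 16105 > 12769 = 113² → acute
(83,15,74): 15²+74² = 5701 < 6889 = 83² → obtuse
(33,55,44): 33²+44² = 3025 = 55² → right
(55,132,143): 55²+132² = 20449 = 143² → right
(67,47,66): 47²+66² = 6565 > 4489 = 67² → acute
3 of the 6 are acute.

3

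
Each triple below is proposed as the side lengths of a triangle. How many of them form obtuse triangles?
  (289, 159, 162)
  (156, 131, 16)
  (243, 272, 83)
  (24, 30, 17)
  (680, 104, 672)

(289,159,162): 159²+162² = 51525 < 83521 = 289² → obtuse
(156,131,16): 16+131 ≤ 156, not a triangle
(243,272,83): 83²+243² = 65938 < 73984 = 272² → obtuse
(24,30,17): 17²+24² = 865 < 900 = 30² → obtuse
(680,104,672): 104²+672² = 462400 = 680² → right
3 of the 5 are obtuse.

3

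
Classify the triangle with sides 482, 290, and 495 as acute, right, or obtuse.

acute

Compare the square of the longest side to the sum of squares of the other two: 290² + 482² = 316424 > 245025 = 495².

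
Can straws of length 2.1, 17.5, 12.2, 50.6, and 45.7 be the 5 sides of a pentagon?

A pentagon exists iff every side is shorter than the sum of the others — equivalently, the longest side is less than the sum of the rest.
Longest side 50.6 < 77.5 (sum of the remaining 4), so yes.

Yes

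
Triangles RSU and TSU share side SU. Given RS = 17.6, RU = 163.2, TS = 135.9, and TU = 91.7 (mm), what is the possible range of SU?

145.6 < SU < 180.8

From triangle RSU: |17.6 − 163.2| < SU < 17.6 + 163.2, i.e. 145.6 < SU < 180.8.
From triangle TSU: 44.2 < SU < 227.6.
Both must hold, so SU lies in the intersection.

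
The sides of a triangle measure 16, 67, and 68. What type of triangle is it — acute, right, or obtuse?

Compare the square of the longest side to the sum of squares of the other two: 16² + 67² = 4745 > 4624 = 68².

acute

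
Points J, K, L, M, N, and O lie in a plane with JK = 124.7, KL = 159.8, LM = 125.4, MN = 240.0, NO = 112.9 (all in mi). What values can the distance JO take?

0 ≤ JO ≤ 762.8 mi

The maximum is all hops collinear in one direction: 124.7 + 159.8 + 125.4 + 240.0 + 112.9 = 762.8.
The longest hop is 240.0; the others sum to 522.8. Since 240.0 ≤ 522.8, the path can fold back on itself completely, so the minimum distance is 0.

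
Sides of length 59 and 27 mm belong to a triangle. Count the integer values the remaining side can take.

The third side lies in the open interval (32, 86).
Integers from 33 to 85 inclusive: 85 − 33 + 1 = 53.

53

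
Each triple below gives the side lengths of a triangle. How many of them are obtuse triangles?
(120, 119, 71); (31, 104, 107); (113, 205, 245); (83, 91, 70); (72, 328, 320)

(120,119,71): 71²+119² = 19202 > 14400 = 120² → acute
(31,104,107): 31²+104² = 11777 > 11449 = 107² → acute
(113,205,245): 113²+205² = 54794 < 60025 = 245² → obtuse
(83,91,70): 70²+83² = 11789 > 8281 = 91² → acute
(72,328,320): 72²+320² = 107584 = 328² → right
1 of the 5 is obtuse.

1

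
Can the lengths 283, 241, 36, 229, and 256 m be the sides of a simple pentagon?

A pentagon exists iff every side is shorter than the sum of the others — equivalently, the longest side is less than the sum of the rest.
Longest side 283 < 762 (sum of the remaining 4), so yes.

Yes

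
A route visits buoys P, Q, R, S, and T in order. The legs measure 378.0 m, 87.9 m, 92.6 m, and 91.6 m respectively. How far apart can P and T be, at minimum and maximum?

105.9 ≤ PT ≤ 650.1 m

The maximum is all hops collinear in one direction: 378.0 + 87.9 + 92.6 + 91.6 = 650.1.
The longest hop is 378.0; the others sum to 272.1. Folding the others back against it leaves at least 378.0 − 272.1 = 105.9.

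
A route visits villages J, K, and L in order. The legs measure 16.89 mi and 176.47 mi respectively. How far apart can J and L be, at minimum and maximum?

159.58 ≤ JL ≤ 193.36 mi

By the triangle inequality, |16.89 − 176.47| ≤ JL ≤ 16.89 + 176.47.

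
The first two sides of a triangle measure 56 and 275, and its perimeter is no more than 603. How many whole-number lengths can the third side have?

Triangle inequality: 219 < x < 331. Perimeter ≤ 603 gives x ≤ 603 − 56 − 275 = 272.
So 219 < x ≤ 272; integers 220 through 272: 53 values.

53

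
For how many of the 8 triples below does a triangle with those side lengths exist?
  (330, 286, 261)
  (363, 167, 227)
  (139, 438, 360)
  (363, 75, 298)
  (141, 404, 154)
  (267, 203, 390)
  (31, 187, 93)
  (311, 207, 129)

6

(261,286,330): 261+286 > 330 → valid
(167,227,363): 167+227 > 363 → valid
(139,360,438): 139+360 > 438 → valid
(75,298,363): 75+298 > 363 → valid
(141,154,404): 141+154 ≤ 404 → not valid
(203,267,390): 203+267 > 390 → valid
(31,93,187): 31+93 ≤ 187 → not valid
(129,207,311): 129+207 > 311 → valid
6 of the 8 triples form a triangle.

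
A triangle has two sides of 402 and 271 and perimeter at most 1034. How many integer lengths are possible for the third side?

230

Triangle inequality: 131 < x < 673. Perimeter ≤ 1034 gives x ≤ 1034 − 402 − 271 = 361.
So 131 < x ≤ 361; integers 132 through 361: 230 values.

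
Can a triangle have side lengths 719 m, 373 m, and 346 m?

No

The two shorter sides sum to 719, exactly equal to the longest side 719.
That gives only a degenerate (flat) triangle — the inequality must be strict.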